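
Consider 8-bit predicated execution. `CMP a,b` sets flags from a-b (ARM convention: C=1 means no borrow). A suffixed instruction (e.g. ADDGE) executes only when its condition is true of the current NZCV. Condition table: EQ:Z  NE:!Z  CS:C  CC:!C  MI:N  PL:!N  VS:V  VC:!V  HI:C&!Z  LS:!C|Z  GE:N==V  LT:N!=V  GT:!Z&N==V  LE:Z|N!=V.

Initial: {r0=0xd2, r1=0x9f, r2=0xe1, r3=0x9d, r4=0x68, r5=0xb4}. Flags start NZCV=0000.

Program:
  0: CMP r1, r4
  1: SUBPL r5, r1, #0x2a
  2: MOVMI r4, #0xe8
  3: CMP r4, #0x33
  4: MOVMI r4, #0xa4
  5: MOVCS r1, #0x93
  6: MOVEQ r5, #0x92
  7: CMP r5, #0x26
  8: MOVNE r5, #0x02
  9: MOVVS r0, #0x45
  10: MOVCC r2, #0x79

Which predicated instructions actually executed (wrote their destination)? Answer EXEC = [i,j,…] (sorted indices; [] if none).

EXEC = [1,5,8]

[0] flags=0011 → (cmp)
[1] flags=0011 PL?T → r5=0x75
[2] flags=0011 MI?F → skip
[3] flags=0010 → (cmp)
[4] flags=0010 MI?F → skip
[5] flags=0010 CS?T → r1=0x93
[6] flags=0010 EQ?F → skip
[7] flags=0010 → (cmp)
[8] flags=0010 NE?T → r5=0x02
[9] flags=0010 VS?F → skip
[10] flags=0010 CC?F → skip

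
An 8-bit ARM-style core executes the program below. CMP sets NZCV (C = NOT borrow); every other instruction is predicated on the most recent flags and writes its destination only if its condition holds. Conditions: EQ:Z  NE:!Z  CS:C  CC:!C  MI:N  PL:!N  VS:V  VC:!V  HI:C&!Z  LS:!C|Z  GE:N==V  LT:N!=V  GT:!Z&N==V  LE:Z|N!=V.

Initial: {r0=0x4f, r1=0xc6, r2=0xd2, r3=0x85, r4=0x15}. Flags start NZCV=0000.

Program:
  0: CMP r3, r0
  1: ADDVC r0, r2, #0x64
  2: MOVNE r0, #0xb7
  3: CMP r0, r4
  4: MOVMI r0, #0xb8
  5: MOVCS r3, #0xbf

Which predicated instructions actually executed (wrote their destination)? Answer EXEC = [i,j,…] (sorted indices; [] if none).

EXEC = [2,4,5]

0: ✓ CMP  NZCV=0011
1: · ADDVC
2: ✓ MOVNE  r0←0xb7
3: ✓ CMP  NZCV=1010
4: ✓ MOVMI  r0←0xb8
5: ✓ MOVCS  r3←0xbf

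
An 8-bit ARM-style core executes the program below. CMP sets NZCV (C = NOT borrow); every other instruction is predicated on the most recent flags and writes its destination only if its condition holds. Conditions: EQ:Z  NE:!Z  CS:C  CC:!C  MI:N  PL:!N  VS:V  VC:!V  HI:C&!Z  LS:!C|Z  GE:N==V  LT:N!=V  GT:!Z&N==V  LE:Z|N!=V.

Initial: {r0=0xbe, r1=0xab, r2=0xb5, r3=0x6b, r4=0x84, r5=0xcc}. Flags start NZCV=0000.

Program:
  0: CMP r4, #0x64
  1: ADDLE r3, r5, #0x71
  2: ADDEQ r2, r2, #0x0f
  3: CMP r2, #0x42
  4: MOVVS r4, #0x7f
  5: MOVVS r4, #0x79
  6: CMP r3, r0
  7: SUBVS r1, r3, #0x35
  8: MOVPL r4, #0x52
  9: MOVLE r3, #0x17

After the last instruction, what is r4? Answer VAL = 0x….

[0] flags=0011 → (cmp)
[1] flags=0011 LE?T → r3=0x3d
[2] flags=0011 EQ?F → skip
[3] flags=0011 → (cmp)
[4] flags=0011 VS?T → r4=0x7f
[5] flags=0011 VS?T → r4=0x79
[6] flags=0000 → (cmp)
[7] flags=0000 VS?F → skip
[8] flags=0000 PL?T → r4=0x52
[9] flags=0000 LE?F → skip

VAL = 0x52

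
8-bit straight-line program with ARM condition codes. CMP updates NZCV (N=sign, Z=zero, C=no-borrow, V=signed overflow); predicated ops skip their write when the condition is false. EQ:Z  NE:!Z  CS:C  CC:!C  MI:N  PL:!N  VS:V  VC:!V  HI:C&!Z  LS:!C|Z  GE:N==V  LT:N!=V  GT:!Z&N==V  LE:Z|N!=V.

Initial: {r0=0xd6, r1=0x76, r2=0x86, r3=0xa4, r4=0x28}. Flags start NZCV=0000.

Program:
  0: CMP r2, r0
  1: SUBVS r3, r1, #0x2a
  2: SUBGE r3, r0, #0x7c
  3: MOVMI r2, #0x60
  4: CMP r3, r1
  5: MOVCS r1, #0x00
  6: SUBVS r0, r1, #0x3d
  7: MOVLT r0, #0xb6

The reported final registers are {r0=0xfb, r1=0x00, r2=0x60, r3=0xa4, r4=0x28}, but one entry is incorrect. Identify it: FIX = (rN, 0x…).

0: ✓ CMP  NZCV=1000
1: · SUBVS
2: · SUBGE
3: ✓ MOVMI  r2←0x60
4: ✓ CMP  NZCV=0011
5: ✓ MOVCS  r1←0x00
6: ✓ SUBVS  r0←0xc3
7: ✓ MOVLT  r0←0xb6

FIX = (r0, 0xb6)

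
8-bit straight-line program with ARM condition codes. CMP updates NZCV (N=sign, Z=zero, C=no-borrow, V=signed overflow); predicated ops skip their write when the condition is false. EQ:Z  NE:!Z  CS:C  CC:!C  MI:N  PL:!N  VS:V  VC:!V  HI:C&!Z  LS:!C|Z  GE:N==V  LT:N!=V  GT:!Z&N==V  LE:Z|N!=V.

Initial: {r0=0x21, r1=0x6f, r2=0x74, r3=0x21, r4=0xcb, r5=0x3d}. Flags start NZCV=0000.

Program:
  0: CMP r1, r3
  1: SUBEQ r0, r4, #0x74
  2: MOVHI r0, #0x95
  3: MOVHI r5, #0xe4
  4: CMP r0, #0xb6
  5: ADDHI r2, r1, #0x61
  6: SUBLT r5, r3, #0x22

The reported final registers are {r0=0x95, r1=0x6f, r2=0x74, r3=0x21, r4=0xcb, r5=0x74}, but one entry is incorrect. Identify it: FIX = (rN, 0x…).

FIX = (r5, 0xff)

0: ✓ CMP  NZCV=0010
1: · SUBEQ
2: ✓ MOVHI  r0←0x95
3: ✓ MOVHI  r5←0xe4
4: ✓ CMP  NZCV=1000
5: · ADDHI
6: ✓ SUBLT  r5←0xff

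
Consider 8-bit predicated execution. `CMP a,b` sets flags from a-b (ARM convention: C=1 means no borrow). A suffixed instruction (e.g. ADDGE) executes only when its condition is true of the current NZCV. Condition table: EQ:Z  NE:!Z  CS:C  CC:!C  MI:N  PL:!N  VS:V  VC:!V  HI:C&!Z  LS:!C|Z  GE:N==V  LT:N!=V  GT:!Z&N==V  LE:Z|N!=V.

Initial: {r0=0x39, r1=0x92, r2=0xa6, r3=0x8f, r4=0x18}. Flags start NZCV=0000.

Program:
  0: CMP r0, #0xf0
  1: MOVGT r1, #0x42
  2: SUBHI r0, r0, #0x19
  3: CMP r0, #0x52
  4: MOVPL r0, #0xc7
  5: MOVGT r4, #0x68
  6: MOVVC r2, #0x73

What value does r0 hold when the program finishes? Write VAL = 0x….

[0] flags=0000 → (cmp)
[1] flags=0000 GT?T → r1=0x42
[2] flags=0000 HI?F → skip
[3] flags=1000 → (cmp)
[4] flags=1000 PL?F → skip
[5] flags=1000 GT?F → skip
[6] flags=1000 VC?T → r2=0x73

VAL = 0x39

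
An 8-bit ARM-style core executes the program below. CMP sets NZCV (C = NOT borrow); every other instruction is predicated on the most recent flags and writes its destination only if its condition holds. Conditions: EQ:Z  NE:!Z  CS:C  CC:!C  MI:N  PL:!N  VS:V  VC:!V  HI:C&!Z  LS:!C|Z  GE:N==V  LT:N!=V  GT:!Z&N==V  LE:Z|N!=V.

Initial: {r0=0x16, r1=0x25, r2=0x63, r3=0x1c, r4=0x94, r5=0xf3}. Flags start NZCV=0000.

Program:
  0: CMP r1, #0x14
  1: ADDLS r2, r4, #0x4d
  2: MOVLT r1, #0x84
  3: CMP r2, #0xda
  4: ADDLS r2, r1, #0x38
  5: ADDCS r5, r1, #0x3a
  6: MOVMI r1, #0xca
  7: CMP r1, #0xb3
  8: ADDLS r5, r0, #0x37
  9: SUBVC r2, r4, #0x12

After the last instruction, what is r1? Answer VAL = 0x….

[0] flags=0010 → (cmp)
[1] flags=0010 LS?F → skip
[2] flags=0010 LT?F → skip
[3] flags=1001 → (cmp)
[4] flags=1001 LS?T → r2=0x5d
[5] flags=1001 CS?F → skip
[6] flags=1001 MI?T → r1=0xca
[7] flags=0010 → (cmp)
[8] flags=0010 LS?F → skip
[9] flags=0010 VC?T → r2=0x82

VAL = 0xca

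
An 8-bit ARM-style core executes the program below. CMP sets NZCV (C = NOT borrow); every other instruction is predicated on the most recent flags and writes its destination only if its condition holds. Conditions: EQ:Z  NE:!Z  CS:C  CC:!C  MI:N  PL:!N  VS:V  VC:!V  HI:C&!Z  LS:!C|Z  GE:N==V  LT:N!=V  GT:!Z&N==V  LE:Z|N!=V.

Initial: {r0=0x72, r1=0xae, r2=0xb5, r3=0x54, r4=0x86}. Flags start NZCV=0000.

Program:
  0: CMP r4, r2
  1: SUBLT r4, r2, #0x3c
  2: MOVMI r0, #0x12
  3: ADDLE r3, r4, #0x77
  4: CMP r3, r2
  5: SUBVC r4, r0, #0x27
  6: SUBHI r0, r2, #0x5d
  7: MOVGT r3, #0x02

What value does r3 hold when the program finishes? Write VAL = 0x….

VAL = 0x02

0: ✓ CMP  NZCV=1000
1: ✓ SUBLT  r4←0x79
2: ✓ MOVMI  r0←0x12
3: ✓ ADDLE  r3←0xf0
4: ✓ CMP  NZCV=0010
5: ✓ SUBVC  r4←0xeb
6: ✓ SUBHI  r0←0x58
7: ✓ MOVGT  r3←0x02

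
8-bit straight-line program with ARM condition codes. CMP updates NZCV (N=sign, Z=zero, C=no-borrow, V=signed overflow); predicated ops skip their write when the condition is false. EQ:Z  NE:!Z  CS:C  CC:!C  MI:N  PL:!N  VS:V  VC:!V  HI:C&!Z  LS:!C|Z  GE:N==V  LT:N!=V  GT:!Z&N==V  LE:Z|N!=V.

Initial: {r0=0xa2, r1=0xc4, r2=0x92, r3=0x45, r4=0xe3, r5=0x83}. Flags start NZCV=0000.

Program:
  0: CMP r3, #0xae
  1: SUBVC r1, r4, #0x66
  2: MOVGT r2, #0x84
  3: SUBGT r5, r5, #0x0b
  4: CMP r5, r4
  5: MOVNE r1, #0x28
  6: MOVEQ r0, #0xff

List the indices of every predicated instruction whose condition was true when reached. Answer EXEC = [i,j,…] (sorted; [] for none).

EXEC = [2,3,5]

0: ✓ CMP  NZCV=1001
1: · SUBVC
2: ✓ MOVGT  r2←0x84
3: ✓ SUBGT  r5←0x78
4: ✓ CMP  NZCV=1001
5: ✓ MOVNE  r1←0x28
6: · MOVEQ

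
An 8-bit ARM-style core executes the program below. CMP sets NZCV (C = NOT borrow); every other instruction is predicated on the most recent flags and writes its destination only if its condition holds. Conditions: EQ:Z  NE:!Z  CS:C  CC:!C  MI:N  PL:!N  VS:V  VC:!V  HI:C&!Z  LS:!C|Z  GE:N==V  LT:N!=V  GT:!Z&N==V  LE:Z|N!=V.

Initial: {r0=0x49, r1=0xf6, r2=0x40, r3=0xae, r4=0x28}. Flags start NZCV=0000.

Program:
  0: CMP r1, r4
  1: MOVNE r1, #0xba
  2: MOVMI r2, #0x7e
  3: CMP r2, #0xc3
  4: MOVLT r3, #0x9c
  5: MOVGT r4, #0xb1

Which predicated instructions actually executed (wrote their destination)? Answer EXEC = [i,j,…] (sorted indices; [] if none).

EXEC = [1,2,5]

[0] flags=1010 → (cmp)
[1] flags=1010 NE?T → r1=0xba
[2] flags=1010 MI?T → r2=0x7e
[3] flags=1001 → (cmp)
[4] flags=1001 LT?F → skip
[5] flags=1001 GT?T → r4=0xb1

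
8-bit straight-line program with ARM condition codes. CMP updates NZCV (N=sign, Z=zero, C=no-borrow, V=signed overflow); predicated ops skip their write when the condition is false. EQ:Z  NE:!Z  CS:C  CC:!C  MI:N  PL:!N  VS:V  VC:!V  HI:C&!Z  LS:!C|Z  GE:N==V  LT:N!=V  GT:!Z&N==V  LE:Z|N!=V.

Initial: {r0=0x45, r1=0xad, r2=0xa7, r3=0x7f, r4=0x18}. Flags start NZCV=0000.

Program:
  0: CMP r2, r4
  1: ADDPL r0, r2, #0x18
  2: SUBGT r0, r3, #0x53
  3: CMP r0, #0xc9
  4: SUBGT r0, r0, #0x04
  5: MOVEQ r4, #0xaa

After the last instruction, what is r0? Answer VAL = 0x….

VAL = 0x41

0: ✓ CMP  NZCV=1010
1: · ADDPL
2: · SUBGT
3: ✓ CMP  NZCV=0000
4: ✓ SUBGT  r0←0x41
5: · MOVEQ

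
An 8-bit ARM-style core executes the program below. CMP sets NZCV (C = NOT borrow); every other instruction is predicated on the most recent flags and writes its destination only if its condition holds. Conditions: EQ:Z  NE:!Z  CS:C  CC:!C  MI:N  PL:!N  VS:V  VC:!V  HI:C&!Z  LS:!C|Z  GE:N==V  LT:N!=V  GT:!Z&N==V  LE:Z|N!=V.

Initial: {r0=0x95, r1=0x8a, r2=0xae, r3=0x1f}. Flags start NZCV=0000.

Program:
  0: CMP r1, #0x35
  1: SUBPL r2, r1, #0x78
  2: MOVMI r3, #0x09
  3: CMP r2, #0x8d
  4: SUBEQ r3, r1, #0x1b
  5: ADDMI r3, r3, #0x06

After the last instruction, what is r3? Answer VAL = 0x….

VAL = 0x25

[0] flags=0011 → (cmp)
[1] flags=0011 PL?T → r2=0x12
[2] flags=0011 MI?F → skip
[3] flags=1001 → (cmp)
[4] flags=1001 EQ?F → skip
[5] flags=1001 MI?T → r3=0x25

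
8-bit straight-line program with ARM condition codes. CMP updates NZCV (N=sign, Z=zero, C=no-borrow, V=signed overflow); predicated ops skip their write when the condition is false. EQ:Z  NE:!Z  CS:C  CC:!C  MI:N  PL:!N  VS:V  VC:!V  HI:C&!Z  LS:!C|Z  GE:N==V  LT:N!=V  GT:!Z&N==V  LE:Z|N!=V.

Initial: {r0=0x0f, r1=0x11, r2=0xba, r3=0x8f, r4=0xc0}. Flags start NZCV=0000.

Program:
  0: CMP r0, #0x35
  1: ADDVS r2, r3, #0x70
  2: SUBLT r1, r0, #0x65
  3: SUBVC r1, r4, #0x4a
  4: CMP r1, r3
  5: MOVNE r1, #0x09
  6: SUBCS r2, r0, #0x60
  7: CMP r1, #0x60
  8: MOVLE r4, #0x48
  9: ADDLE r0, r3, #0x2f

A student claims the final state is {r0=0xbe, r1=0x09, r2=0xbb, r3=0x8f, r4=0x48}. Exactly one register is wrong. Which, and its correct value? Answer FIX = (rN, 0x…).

[0] flags=1000 → (cmp)
[1] flags=1000 VS?F → skip
[2] flags=1000 LT?T → r1=0xaa
[3] flags=1000 VC?T → r1=0x76
[4] flags=1001 → (cmp)
[5] flags=1001 NE?T → r1=0x09
[6] flags=1001 CS?F → skip
[7] flags=1000 → (cmp)
[8] flags=1000 LE?T → r4=0x48
[9] flags=1000 LE?T → r0=0xbe

FIX = (r2, 0xba)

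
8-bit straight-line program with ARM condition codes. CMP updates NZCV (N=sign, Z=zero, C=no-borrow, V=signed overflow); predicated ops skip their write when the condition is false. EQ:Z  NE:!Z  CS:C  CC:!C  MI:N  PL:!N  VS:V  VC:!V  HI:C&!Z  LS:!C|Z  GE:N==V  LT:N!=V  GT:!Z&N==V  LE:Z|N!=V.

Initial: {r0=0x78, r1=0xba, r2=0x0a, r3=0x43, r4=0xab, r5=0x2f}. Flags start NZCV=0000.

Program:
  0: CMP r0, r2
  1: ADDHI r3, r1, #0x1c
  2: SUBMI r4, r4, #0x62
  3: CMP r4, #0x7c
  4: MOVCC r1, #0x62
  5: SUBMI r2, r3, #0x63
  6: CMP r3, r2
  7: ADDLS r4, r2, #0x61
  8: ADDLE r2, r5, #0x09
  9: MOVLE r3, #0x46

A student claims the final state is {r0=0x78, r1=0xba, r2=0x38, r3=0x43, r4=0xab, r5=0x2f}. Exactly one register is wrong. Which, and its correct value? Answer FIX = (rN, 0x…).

0: ✓ CMP  NZCV=0010
1: ✓ ADDHI  r3←0xd6
2: · SUBMI
3: ✓ CMP  NZCV=0011
4: · MOVCC
5: · SUBMI
6: ✓ CMP  NZCV=1010
7: · ADDLS
8: ✓ ADDLE  r2←0x38
9: ✓ MOVLE  r3←0x46

FIX = (r3, 0x46)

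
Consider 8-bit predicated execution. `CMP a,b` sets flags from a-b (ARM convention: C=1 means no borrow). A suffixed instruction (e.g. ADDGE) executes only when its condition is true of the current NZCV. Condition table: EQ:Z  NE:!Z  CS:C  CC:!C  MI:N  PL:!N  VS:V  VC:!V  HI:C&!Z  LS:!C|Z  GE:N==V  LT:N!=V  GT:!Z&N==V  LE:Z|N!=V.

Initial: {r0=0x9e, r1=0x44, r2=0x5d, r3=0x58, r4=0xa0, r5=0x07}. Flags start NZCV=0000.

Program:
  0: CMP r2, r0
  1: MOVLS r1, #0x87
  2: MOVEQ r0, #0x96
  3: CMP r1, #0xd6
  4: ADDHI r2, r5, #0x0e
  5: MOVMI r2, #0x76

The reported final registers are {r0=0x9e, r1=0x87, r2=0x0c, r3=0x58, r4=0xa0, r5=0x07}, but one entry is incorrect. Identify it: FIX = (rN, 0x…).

FIX = (r2, 0x76)

0: ✓ CMP  NZCV=1001
1: ✓ MOVLS  r1←0x87
2: · MOVEQ
3: ✓ CMP  NZCV=1000
4: · ADDHI
5: ✓ MOVMI  r2←0x76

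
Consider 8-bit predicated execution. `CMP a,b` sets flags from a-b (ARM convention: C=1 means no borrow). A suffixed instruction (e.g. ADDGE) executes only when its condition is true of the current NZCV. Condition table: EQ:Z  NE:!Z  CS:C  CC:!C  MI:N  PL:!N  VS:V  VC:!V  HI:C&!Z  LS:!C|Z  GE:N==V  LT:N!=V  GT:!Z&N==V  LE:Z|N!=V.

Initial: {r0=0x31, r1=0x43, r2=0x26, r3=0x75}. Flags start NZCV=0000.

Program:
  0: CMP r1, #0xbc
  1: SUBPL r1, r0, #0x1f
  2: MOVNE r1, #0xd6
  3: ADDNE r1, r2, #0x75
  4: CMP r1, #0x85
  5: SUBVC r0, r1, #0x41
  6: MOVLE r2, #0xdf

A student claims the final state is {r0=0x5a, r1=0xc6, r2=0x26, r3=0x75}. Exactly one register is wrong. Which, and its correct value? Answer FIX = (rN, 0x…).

[0] flags=1001 → (cmp)
[1] flags=1001 PL?F → skip
[2] flags=1001 NE?T → r1=0xd6
[3] flags=1001 NE?T → r1=0x9b
[4] flags=0010 → (cmp)
[5] flags=0010 VC?T → r0=0x5a
[6] flags=0010 LE?F → skip

FIX = (r1, 0x9b)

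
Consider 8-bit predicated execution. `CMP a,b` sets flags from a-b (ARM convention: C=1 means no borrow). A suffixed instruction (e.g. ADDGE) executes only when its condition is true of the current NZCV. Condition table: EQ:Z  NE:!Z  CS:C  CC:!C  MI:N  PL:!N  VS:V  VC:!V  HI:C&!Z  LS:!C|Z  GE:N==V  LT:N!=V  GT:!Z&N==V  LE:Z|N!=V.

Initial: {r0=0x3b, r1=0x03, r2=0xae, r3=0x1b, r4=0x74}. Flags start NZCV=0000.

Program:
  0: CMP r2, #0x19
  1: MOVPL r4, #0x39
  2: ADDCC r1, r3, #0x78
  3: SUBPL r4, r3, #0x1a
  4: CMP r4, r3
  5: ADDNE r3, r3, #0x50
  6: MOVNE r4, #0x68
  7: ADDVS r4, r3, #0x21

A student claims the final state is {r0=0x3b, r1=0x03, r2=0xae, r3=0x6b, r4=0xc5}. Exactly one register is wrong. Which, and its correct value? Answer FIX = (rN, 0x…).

FIX = (r4, 0x68)

[0] flags=1010 → (cmp)
[1] flags=1010 PL?F → skip
[2] flags=1010 CC?F → skip
[3] flags=1010 PL?F → skip
[4] flags=0010 → (cmp)
[5] flags=0010 NE?T → r3=0x6b
[6] flags=0010 NE?T → r4=0x68
[7] flags=0010 VS?F → skip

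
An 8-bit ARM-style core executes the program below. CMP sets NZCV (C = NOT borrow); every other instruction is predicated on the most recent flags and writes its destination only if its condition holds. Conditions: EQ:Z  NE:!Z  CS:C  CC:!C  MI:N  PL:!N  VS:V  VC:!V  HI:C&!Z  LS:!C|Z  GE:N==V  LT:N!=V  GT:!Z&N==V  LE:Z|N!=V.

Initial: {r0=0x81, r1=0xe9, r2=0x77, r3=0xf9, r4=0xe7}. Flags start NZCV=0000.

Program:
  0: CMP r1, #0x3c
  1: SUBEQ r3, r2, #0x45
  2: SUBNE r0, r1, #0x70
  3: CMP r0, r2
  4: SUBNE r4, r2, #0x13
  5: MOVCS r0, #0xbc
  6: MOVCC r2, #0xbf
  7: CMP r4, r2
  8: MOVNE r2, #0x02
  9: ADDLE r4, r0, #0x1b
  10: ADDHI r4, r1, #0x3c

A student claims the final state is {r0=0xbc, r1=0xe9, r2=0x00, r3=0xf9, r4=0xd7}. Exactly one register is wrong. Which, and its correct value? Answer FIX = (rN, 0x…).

[0] flags=1010 → (cmp)
[1] flags=1010 EQ?F → skip
[2] flags=1010 NE?T → r0=0x79
[3] flags=0010 → (cmp)
[4] flags=0010 NE?T → r4=0x64
[5] flags=0010 CS?T → r0=0xbc
[6] flags=0010 CC?F → skip
[7] flags=1000 → (cmp)
[8] flags=1000 NE?T → r2=0x02
[9] flags=1000 LE?T → r4=0xd7
[10] flags=1000 HI?F → skip

FIX = (r2, 0x02)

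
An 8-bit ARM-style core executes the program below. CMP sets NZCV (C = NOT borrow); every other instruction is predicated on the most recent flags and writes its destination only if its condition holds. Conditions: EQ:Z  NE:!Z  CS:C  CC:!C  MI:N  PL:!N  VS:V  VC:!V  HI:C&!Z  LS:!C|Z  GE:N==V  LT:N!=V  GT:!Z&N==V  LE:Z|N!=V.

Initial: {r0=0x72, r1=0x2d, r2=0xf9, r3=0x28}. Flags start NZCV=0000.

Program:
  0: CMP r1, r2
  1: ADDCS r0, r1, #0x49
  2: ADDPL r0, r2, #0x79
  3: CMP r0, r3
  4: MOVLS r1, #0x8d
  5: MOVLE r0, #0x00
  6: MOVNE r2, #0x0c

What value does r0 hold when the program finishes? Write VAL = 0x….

VAL = 0x72

0: ✓ CMP  NZCV=0000
1: · ADDCS
2: ✓ ADDPL  r0←0x72
3: ✓ CMP  NZCV=0010
4: · MOVLS
5: · MOVLE
6: ✓ MOVNE  r2←0x0c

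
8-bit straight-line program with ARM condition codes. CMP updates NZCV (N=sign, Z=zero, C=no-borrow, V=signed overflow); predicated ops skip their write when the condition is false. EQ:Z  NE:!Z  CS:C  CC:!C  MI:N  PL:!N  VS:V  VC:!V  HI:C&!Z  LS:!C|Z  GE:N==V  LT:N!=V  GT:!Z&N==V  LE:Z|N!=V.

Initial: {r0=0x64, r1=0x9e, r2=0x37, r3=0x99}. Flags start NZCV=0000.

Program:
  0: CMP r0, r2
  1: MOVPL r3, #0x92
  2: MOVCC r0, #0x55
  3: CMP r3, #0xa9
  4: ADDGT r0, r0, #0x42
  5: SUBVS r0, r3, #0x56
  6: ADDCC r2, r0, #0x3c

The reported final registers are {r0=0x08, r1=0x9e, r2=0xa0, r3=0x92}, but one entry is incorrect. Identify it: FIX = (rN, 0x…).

[0] flags=0010 → (cmp)
[1] flags=0010 PL?T → r3=0x92
[2] flags=0010 CC?F → skip
[3] flags=1000 → (cmp)
[4] flags=1000 GT?F → skip
[5] flags=1000 VS?F → skip
[6] flags=1000 CC?T → r2=0xa0

FIX = (r0, 0x64)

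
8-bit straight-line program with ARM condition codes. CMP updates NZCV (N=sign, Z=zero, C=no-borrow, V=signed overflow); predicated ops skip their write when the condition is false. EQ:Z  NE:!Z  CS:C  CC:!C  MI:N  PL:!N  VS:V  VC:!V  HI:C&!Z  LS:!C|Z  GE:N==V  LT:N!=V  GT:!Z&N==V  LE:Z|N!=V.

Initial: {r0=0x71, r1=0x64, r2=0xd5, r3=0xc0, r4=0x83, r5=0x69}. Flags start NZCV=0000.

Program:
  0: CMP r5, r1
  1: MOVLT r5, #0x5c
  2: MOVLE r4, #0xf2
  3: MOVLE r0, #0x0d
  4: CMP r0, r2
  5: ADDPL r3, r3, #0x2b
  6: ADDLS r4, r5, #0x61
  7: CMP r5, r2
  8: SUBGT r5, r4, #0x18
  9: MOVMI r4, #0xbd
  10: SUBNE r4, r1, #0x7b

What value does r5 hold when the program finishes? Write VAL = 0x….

[0] flags=0010 → (cmp)
[1] flags=0010 LT?F → skip
[2] flags=0010 LE?F → skip
[3] flags=0010 LE?F → skip
[4] flags=1001 → (cmp)
[5] flags=1001 PL?F → skip
[6] flags=1001 LS?T → r4=0xca
[7] flags=1001 → (cmp)
[8] flags=1001 GT?T → r5=0xb2
[9] flags=1001 MI?T → r4=0xbd
[10] flags=1001 NE?T → r4=0xe9

VAL = 0xb2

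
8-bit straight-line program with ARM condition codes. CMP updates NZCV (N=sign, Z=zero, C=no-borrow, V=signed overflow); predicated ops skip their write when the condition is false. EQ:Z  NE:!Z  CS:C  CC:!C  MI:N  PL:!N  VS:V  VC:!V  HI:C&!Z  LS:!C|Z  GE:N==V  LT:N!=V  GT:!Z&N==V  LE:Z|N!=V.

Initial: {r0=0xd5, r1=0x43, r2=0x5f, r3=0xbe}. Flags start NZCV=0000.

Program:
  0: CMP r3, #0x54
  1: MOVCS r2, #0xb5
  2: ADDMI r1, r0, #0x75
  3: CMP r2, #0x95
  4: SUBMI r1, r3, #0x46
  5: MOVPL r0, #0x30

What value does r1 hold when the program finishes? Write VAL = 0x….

VAL = 0x43

0: ✓ CMP  NZCV=0011
1: ✓ MOVCS  r2←0xb5
2: · ADDMI
3: ✓ CMP  NZCV=0010
4: · SUBMI
5: ✓ MOVPL  r0←0x30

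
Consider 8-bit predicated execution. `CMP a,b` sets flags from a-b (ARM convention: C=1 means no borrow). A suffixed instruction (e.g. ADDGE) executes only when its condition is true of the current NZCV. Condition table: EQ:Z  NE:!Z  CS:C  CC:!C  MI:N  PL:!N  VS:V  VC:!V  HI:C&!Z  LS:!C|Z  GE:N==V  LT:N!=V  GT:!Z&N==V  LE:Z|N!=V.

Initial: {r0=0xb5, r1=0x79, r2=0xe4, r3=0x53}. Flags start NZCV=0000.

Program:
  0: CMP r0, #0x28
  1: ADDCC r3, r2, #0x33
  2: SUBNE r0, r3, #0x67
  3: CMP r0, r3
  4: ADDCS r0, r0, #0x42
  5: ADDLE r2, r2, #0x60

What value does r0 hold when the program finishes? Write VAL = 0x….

[0] flags=1010 → (cmp)
[1] flags=1010 CC?F → skip
[2] flags=1010 NE?T → r0=0xec
[3] flags=1010 → (cmp)
[4] flags=1010 CS?T → r0=0x2e
[5] flags=1010 LE?T → r2=0x44

VAL = 0x2e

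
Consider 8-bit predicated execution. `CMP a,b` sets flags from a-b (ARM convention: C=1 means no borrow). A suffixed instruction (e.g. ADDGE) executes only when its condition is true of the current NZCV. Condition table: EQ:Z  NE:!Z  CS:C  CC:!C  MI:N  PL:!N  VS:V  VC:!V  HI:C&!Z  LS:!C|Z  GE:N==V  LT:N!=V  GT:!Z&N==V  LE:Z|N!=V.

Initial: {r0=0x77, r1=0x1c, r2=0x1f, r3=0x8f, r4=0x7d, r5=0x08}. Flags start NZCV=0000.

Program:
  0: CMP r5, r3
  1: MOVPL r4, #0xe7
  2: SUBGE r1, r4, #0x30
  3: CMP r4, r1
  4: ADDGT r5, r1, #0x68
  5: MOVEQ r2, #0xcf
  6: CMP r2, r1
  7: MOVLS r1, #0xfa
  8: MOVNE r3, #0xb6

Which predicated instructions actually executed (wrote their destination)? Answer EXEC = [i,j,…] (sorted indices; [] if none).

EXEC = [1,2,4,7,8]

[0] flags=0000 → (cmp)
[1] flags=0000 PL?T → r4=0xe7
[2] flags=0000 GE?T → r1=0xb7
[3] flags=0010 → (cmp)
[4] flags=0010 GT?T → r5=0x1f
[5] flags=0010 EQ?F → skip
[6] flags=0000 → (cmp)
[7] flags=0000 LS?T → r1=0xfa
[8] flags=0000 NE?T → r3=0xb6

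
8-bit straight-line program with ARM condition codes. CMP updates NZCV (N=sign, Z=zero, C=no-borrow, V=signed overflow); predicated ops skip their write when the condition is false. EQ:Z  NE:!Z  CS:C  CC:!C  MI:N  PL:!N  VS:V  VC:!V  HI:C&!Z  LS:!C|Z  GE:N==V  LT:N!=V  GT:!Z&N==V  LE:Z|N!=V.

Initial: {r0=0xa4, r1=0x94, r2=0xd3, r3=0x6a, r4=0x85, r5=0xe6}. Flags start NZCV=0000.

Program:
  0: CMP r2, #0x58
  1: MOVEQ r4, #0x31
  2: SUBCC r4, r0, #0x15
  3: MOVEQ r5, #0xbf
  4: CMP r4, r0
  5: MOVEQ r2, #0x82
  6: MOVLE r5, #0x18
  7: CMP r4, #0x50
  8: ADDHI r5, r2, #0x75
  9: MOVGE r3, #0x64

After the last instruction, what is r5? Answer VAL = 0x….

VAL = 0x48

[0] flags=0011 → (cmp)
[1] flags=0011 EQ?F → skip
[2] flags=0011 CC?F → skip
[3] flags=0011 EQ?F → skip
[4] flags=1000 → (cmp)
[5] flags=1000 EQ?F → skip
[6] flags=1000 LE?T → r5=0x18
[7] flags=0011 → (cmp)
[8] flags=0011 HI?T → r5=0x48
[9] flags=0011 GE?F → skip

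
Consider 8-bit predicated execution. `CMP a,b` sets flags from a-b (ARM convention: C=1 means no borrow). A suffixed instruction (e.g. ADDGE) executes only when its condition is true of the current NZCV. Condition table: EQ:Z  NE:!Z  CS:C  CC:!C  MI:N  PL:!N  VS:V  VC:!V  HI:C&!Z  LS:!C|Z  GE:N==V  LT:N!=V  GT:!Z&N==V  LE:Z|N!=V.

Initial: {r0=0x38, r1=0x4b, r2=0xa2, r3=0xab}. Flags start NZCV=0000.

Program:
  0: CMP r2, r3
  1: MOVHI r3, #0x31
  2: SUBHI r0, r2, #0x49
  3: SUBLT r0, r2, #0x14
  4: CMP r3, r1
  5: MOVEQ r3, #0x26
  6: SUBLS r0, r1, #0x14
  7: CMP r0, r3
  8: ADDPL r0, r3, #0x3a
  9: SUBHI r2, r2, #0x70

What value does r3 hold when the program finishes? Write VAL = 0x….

0: ✓ CMP  NZCV=1000
1: · MOVHI
2: · SUBHI
3: ✓ SUBLT  r0←0x8e
4: ✓ CMP  NZCV=0011
5: · MOVEQ
6: · SUBLS
7: ✓ CMP  NZCV=1000
8: · ADDPL
9: · SUBHI

VAL = 0xab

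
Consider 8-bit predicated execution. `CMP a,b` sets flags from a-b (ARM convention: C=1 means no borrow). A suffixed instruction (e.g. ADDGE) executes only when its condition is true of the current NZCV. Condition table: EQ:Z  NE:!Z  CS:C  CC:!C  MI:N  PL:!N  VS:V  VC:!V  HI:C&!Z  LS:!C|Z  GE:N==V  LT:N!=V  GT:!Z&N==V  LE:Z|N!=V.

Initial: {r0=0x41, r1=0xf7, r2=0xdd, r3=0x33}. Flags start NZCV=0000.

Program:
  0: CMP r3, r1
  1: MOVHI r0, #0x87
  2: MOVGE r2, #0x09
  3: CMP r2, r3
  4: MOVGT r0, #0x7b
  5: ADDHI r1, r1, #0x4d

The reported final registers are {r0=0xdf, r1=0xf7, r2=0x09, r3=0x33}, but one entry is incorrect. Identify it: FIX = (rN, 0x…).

FIX = (r0, 0x41)

[0] flags=0000 → (cmp)
[1] flags=0000 HI?F → skip
[2] flags=0000 GE?T → r2=0x09
[3] flags=1000 → (cmp)
[4] flags=1000 GT?F → skip
[5] flags=1000 HI?F → skip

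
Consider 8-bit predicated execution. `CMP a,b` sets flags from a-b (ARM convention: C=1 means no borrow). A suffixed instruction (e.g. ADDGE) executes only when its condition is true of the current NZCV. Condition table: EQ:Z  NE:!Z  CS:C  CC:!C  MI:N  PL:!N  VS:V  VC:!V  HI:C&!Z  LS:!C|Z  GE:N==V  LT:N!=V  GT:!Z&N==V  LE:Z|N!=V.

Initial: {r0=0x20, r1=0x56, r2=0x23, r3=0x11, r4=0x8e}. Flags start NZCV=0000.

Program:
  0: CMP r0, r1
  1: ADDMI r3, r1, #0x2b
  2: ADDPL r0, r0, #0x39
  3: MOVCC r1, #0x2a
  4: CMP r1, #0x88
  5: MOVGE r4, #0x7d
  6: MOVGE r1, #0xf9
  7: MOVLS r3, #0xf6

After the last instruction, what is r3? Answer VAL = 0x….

VAL = 0xf6

0: ✓ CMP  NZCV=1000
1: ✓ ADDMI  r3←0x81
2: · ADDPL
3: ✓ MOVCC  r1←0x2a
4: ✓ CMP  NZCV=1001
5: ✓ MOVGE  r4←0x7d
6: ✓ MOVGE  r1←0xf9
7: ✓ MOVLS  r3←0xf6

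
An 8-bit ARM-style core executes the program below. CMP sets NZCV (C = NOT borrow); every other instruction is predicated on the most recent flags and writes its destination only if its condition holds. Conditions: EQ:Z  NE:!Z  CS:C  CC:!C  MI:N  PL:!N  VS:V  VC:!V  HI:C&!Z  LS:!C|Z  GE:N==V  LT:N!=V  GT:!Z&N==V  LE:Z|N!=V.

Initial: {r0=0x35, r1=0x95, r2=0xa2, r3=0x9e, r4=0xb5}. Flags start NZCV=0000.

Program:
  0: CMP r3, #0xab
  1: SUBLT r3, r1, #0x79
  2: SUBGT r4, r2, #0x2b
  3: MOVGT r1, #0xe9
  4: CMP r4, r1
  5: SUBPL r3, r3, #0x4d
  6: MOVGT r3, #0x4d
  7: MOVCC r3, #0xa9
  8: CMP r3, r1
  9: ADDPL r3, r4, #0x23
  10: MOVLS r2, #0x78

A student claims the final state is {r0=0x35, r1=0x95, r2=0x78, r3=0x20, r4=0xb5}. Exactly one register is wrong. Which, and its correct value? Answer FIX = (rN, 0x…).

FIX = (r3, 0x4d)

0: ✓ CMP  NZCV=1000
1: ✓ SUBLT  r3←0x1c
2: · SUBGT
3: · MOVGT
4: ✓ CMP  NZCV=0010
5: ✓ SUBPL  r3←0xcf
6: ✓ MOVGT  r3←0x4d
7: · MOVCC
8: ✓ CMP  NZCV=1001
9: · ADDPL
10: ✓ MOVLS  r2←0x78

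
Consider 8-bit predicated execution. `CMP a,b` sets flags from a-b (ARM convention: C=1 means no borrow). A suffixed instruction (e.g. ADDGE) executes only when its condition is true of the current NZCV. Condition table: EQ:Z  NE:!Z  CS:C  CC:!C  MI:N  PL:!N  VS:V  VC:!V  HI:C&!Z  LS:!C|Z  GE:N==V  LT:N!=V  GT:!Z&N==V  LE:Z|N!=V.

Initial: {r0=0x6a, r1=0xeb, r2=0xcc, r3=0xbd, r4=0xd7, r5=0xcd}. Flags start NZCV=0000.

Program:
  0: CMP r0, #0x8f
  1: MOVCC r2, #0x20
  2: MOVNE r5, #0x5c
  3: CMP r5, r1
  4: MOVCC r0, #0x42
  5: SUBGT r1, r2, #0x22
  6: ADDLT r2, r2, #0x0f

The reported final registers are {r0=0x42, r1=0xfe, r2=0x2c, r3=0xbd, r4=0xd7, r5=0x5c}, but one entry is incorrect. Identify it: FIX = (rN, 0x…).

FIX = (r2, 0x20)

0: ✓ CMP  NZCV=1001
1: ✓ MOVCC  r2←0x20
2: ✓ MOVNE  r5←0x5c
3: ✓ CMP  NZCV=0000
4: ✓ MOVCC  r0←0x42
5: ✓ SUBGT  r1←0xfe
6: · ADDLT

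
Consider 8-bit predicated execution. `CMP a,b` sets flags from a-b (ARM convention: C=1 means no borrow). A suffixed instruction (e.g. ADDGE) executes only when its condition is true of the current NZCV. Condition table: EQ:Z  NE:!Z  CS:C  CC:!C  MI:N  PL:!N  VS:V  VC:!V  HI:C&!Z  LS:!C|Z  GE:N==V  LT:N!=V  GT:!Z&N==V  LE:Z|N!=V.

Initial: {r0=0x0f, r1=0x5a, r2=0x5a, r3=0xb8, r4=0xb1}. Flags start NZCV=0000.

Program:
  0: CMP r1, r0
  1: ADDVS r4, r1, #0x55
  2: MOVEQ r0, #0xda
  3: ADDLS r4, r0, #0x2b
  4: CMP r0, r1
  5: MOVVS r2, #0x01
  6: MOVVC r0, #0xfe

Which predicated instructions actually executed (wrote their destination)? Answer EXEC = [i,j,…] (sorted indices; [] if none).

EXEC = [6]

0: ✓ CMP  NZCV=0010
1: · ADDVS
2: · MOVEQ
3: · ADDLS
4: ✓ CMP  NZCV=1000
5: · MOVVS
6: ✓ MOVVC  r0←0xfe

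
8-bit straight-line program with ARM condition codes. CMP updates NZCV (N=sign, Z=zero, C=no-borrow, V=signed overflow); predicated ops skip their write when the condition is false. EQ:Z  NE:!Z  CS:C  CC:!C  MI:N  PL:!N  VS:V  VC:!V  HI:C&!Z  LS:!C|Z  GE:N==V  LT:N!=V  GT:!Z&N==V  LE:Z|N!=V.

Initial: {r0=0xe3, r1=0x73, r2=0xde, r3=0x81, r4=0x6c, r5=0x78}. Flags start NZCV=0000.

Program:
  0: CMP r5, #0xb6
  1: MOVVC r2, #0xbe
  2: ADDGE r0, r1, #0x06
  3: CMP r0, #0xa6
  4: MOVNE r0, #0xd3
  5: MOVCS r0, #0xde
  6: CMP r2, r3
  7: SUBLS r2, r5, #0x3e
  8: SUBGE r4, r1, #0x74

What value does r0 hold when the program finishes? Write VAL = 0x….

VAL = 0xd3

[0] flags=1001 → (cmp)
[1] flags=1001 VC?F → skip
[2] flags=1001 GE?T → r0=0x79
[3] flags=1001 → (cmp)
[4] flags=1001 NE?T → r0=0xd3
[5] flags=1001 CS?F → skip
[6] flags=0010 → (cmp)
[7] flags=0010 LS?F → skip
[8] flags=0010 GE?T → r4=0xff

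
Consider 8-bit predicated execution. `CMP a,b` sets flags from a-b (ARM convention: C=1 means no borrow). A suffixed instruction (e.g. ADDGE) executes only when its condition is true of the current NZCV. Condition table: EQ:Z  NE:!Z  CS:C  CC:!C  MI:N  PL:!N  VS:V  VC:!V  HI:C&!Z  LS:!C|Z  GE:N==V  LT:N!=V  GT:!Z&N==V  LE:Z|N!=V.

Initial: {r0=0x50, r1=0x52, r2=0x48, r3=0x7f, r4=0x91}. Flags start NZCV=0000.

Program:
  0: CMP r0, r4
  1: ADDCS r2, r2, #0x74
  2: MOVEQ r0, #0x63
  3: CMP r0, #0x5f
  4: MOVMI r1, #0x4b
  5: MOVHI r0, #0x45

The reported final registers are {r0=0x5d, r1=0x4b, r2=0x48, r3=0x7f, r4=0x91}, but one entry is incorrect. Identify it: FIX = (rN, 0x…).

[0] flags=1001 → (cmp)
[1] flags=1001 CS?F → skip
[2] flags=1001 EQ?F → skip
[3] flags=1000 → (cmp)
[4] flags=1000 MI?T → r1=0x4b
[5] flags=1000 HI?F → skip

FIX = (r0, 0x50)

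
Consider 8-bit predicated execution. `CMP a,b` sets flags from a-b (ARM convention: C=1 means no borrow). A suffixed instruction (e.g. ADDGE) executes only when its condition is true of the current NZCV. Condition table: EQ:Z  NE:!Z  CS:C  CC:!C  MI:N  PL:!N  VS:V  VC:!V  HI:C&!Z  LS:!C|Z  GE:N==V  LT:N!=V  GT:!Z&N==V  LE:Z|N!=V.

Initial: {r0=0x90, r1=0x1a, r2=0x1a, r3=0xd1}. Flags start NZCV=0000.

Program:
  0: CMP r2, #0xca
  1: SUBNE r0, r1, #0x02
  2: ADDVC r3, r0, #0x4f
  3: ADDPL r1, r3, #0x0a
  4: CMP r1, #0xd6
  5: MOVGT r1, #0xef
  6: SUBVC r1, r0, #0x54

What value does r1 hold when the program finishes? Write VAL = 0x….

[0] flags=0000 → (cmp)
[1] flags=0000 NE?T → r0=0x18
[2] flags=0000 VC?T → r3=0x67
[3] flags=0000 PL?T → r1=0x71
[4] flags=1001 → (cmp)
[5] flags=1001 GT?T → r1=0xef
[6] flags=1001 VC?F → skip

VAL = 0xef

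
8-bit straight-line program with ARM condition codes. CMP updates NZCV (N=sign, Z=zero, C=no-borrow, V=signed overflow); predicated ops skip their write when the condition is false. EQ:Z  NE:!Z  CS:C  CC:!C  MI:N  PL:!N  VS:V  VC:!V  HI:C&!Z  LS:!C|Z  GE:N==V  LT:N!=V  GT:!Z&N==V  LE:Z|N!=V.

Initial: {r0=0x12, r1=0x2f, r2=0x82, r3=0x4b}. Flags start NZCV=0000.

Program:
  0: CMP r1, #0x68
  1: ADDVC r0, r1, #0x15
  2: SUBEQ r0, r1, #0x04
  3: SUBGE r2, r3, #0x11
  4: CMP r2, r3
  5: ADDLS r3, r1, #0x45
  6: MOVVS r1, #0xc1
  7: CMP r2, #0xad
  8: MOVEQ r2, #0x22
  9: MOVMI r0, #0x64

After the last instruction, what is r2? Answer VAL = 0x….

0: ✓ CMP  NZCV=1000
1: ✓ ADDVC  r0←0x44
2: · SUBEQ
3: · SUBGE
4: ✓ CMP  NZCV=0011
5: · ADDLS
6: ✓ MOVVS  r1←0xc1
7: ✓ CMP  NZCV=1000
8: · MOVEQ
9: ✓ MOVMI  r0←0x64

VAL = 0x82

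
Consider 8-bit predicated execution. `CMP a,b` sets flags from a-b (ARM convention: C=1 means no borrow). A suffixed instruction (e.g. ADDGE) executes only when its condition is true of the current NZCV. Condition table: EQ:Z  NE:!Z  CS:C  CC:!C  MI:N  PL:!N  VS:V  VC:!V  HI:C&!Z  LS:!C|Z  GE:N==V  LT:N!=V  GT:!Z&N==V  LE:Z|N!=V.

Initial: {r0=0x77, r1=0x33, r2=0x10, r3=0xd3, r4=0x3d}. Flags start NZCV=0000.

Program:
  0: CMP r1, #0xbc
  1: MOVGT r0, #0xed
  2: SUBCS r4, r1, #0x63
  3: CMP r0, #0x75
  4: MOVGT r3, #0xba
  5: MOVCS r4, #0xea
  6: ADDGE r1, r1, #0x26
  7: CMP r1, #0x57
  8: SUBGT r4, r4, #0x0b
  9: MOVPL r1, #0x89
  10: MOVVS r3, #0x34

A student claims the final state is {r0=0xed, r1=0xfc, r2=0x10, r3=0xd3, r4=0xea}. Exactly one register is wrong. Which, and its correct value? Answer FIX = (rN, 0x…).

0: ✓ CMP  NZCV=0000
1: ✓ MOVGT  r0←0xed
2: · SUBCS
3: ✓ CMP  NZCV=0011
4: · MOVGT
5: ✓ MOVCS  r4←0xea
6: · ADDGE
7: ✓ CMP  NZCV=1000
8: · SUBGT
9: · MOVPL
10: · MOVVS

FIX = (r1, 0x33)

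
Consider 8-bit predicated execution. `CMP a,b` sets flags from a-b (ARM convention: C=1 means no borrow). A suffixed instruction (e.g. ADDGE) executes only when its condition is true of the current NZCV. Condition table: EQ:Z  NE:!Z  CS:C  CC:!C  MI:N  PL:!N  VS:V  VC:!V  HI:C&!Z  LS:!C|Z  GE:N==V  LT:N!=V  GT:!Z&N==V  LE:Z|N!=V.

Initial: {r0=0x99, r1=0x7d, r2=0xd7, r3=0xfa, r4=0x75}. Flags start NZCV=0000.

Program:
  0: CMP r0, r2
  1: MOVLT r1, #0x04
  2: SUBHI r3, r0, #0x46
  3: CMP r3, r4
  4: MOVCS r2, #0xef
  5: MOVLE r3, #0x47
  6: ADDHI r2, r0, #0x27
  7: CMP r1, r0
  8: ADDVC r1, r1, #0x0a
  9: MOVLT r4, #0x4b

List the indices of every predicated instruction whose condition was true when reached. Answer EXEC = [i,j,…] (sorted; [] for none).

EXEC = [1,4,5,6,8]

[0] flags=1000 → (cmp)
[1] flags=1000 LT?T → r1=0x04
[2] flags=1000 HI?F → skip
[3] flags=1010 → (cmp)
[4] flags=1010 CS?T → r2=0xef
[5] flags=1010 LE?T → r3=0x47
[6] flags=1010 HI?T → r2=0xc0
[7] flags=0000 → (cmp)
[8] flags=0000 VC?T → r1=0x0e
[9] flags=0000 LT?F → skip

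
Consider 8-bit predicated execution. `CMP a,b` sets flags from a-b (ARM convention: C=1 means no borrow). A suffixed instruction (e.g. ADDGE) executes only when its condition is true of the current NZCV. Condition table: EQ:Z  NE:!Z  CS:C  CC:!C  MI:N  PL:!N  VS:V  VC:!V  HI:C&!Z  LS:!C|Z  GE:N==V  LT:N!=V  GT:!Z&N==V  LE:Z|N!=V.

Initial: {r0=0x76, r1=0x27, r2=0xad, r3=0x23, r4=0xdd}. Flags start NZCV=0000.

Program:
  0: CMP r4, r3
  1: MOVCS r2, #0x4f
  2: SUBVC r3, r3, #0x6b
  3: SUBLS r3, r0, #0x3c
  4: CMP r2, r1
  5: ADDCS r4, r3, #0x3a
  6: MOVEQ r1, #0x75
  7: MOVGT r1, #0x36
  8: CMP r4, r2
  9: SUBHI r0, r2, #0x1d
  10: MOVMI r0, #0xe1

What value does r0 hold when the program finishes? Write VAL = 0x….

[0] flags=1010 → (cmp)
[1] flags=1010 CS?T → r2=0x4f
[2] flags=1010 VC?T → r3=0xb8
[3] flags=1010 LS?F → skip
[4] flags=0010 → (cmp)
[5] flags=0010 CS?T → r4=0xf2
[6] flags=0010 EQ?F → skip
[7] flags=0010 GT?T → r1=0x36
[8] flags=1010 → (cmp)
[9] flags=1010 HI?T → r0=0x32
[10] flags=1010 MI?T → r0=0xe1

VAL = 0xe1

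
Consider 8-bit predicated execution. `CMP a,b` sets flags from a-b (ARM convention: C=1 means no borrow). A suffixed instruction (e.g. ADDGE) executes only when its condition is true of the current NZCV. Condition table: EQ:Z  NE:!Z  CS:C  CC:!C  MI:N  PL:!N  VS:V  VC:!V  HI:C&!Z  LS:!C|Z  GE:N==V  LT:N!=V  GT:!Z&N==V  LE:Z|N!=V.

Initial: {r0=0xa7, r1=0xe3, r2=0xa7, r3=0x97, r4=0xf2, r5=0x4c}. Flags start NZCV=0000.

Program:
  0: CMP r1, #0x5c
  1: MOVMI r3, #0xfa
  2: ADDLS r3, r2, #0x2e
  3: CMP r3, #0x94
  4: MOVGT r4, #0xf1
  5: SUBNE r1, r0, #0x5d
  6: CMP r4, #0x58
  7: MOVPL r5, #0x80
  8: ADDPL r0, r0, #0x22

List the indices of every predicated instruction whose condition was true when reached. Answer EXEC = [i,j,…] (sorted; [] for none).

0: ✓ CMP  NZCV=1010
1: ✓ MOVMI  r3←0xfa
2: · ADDLS
3: ✓ CMP  NZCV=0010
4: ✓ MOVGT  r4←0xf1
5: ✓ SUBNE  r1←0x4a
6: ✓ CMP  NZCV=1010
7: · MOVPL
8: · ADDPL

EXEC = [1,4,5]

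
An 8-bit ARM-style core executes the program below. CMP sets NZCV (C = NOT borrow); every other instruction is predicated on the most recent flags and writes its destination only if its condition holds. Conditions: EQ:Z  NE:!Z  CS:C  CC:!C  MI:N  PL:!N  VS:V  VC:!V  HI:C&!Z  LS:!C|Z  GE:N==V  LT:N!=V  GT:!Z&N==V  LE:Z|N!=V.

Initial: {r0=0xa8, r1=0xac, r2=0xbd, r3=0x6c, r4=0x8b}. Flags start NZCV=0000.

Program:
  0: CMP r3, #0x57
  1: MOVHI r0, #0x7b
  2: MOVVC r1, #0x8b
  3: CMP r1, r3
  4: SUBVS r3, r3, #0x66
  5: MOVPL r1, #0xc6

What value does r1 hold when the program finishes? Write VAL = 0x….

[0] flags=0010 → (cmp)
[1] flags=0010 HI?T → r0=0x7b
[2] flags=0010 VC?T → r1=0x8b
[3] flags=0011 → (cmp)
[4] flags=0011 VS?T → r3=0x06
[5] flags=0011 PL?T → r1=0xc6

VAL = 0xc6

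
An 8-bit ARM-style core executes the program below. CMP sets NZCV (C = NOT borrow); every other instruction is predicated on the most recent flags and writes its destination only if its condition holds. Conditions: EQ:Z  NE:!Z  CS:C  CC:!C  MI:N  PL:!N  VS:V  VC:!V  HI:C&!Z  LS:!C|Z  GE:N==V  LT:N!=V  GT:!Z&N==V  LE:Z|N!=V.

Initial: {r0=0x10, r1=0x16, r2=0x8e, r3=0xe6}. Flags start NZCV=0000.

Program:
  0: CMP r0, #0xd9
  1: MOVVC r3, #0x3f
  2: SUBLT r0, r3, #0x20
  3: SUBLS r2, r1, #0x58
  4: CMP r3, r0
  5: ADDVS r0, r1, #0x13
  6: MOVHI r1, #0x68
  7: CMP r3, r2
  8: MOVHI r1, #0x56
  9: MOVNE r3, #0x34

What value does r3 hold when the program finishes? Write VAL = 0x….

VAL = 0x34

0: ✓ CMP  NZCV=0000
1: ✓ MOVVC  r3←0x3f
2: · SUBLT
3: ✓ SUBLS  r2←0xbe
4: ✓ CMP  NZCV=0010
5: · ADDVS
6: ✓ MOVHI  r1←0x68
7: ✓ CMP  NZCV=1001
8: · MOVHI
9: ✓ MOVNE  r3←0x34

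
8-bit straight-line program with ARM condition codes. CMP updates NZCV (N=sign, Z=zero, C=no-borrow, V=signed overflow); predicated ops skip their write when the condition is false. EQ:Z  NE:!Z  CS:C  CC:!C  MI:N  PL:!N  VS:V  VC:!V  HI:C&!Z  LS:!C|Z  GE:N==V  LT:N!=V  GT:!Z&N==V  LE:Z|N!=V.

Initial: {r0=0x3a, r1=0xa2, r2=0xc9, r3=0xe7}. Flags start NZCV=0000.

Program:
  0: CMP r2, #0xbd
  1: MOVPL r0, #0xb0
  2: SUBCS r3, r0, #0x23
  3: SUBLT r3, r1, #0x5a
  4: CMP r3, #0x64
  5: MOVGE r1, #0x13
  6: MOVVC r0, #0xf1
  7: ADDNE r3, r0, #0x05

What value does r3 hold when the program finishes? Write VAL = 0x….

[0] flags=0010 → (cmp)
[1] flags=0010 PL?T → r0=0xb0
[2] flags=0010 CS?T → r3=0x8d
[3] flags=0010 LT?F → skip
[4] flags=0011 → (cmp)
[5] flags=0011 GE?F → skip
[6] flags=0011 VC?F → skip
[7] flags=0011 NE?T → r3=0xb5

VAL = 0xb5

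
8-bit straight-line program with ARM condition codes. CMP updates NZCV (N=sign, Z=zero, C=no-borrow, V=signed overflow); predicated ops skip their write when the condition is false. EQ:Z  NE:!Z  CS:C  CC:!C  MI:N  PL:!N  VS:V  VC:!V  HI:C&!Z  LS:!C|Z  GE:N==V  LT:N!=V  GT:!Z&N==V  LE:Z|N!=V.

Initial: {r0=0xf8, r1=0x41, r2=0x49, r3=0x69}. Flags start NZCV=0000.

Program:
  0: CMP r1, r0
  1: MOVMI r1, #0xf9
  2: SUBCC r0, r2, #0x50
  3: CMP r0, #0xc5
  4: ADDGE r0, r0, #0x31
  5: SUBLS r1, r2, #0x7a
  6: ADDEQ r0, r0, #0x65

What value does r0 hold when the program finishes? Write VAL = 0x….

VAL = 0x2a

0: ✓ CMP  NZCV=0000
1: · MOVMI
2: ✓ SUBCC  r0←0xf9
3: ✓ CMP  NZCV=0010
4: ✓ ADDGE  r0←0x2a
5: · SUBLS
6: · ADDEQ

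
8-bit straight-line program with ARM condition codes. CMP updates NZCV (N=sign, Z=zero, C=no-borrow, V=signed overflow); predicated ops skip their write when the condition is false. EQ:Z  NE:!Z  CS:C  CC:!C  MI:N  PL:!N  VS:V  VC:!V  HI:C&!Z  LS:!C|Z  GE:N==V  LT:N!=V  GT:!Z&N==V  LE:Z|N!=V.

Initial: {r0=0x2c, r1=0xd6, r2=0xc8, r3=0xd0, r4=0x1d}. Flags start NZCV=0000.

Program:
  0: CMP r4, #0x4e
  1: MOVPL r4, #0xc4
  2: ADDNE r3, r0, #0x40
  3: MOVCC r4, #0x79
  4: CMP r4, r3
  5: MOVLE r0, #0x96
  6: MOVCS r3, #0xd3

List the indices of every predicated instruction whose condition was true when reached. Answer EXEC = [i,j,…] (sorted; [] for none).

EXEC = [2,3,6]

[0] flags=1000 → (cmp)
[1] flags=1000 PL?F → skip
[2] flags=1000 NE?T → r3=0x6c
[3] flags=1000 CC?T → r4=0x79
[4] flags=0010 → (cmp)
[5] flags=0010 LE?F → skip
[6] flags=0010 CS?T → r3=0xd3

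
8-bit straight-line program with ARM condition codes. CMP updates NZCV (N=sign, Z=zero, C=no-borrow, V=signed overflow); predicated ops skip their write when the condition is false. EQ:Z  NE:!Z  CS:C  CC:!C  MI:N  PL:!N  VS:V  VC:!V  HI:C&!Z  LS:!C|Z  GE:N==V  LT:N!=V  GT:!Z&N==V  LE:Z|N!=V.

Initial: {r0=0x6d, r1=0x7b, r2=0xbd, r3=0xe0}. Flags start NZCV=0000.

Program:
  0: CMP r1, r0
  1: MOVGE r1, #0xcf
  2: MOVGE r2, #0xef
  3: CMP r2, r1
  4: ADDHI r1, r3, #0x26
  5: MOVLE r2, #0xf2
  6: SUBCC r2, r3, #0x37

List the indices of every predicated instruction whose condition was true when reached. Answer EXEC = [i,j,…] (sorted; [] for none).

[0] flags=0010 → (cmp)
[1] flags=0010 GE?T → r1=0xcf
[2] flags=0010 GE?T → r2=0xef
[3] flags=0010 → (cmp)
[4] flags=0010 HI?T → r1=0x06
[5] flags=0010 LE?F → skip
[6] flags=0010 CC?F → skip

EXEC = [1,2,4]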